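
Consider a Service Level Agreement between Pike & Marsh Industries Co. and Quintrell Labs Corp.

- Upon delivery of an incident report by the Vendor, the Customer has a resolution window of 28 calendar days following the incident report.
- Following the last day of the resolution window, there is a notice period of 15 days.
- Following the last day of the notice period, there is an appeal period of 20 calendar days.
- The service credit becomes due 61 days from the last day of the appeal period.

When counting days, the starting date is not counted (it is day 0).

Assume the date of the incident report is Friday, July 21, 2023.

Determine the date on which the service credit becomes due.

November 22, 2023

The last day of the resolution window: 28 calendar days after July 21, 2023 is August 18, 2023.
Adding 15 calendar days to August 18, 2023 gives September 2, 2023, which is the last day of the notice period.
Adding 20 calendar days to September 2, 2023 gives September 22, 2023, which is the last day of the appeal period.
The date on which the service credit becomes due: September 22, 2023 + 61 days = November 22, 2023.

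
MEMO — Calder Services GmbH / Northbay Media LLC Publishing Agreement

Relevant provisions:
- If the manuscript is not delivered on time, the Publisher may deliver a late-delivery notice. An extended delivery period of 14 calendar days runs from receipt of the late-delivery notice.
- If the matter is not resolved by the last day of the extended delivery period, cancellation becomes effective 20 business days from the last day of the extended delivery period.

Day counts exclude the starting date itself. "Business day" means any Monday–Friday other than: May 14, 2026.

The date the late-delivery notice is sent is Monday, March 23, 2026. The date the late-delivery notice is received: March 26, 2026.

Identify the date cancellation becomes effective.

The last day of the extended delivery period: 14 calendar days after March 26, 2026 is April 9, 2026.
The date cancellation becomes effective: 20 business days after Thursday, April 9, 2026, skipping weekends — Apr 10, Apr 13, Apr 14, Apr 15, …, May 5, May 6, May 7 — lands on Thursday, May 7, 2026.

May 7, 2026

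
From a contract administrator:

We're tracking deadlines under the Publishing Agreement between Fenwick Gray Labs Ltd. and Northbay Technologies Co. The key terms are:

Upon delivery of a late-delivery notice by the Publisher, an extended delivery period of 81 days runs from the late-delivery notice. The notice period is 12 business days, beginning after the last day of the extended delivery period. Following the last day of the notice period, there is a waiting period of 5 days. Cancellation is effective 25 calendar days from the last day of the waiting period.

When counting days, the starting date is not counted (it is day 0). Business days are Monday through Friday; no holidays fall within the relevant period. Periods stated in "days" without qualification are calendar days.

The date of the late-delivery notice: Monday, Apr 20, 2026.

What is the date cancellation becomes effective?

Aug 27, 2026

The last day of the extended delivery period: 81 calendar days after Apr 20, 2026 is Jul 10, 2026.
From Friday, Jul 10, 2026, 12 business days (Jul 13, Jul 14, Jul 15, Jul 16, …, Jul 24, Jul 27, Jul 28, skipping weekends) brings us to Tuesday, Jul 28, 2026, which is the last day of the notice period.
The last day of the waiting period: Jul 28, 2026 + 5 days = Aug 2, 2026.
The date cancellation becomes effective: Aug 2, 2026 + 25 days = Aug 27, 2026.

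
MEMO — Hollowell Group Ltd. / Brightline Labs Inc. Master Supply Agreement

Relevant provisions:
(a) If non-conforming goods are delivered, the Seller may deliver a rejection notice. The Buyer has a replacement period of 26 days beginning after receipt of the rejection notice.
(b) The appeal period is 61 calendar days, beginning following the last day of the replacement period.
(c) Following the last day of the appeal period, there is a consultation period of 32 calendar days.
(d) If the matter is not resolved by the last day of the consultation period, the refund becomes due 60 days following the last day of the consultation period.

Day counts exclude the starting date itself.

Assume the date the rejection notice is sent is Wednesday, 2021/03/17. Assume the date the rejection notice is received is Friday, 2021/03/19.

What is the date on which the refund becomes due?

The last day of the replacement period: 2021/03/19 + 26 days = 2021/04/14.
The last day of the appeal period: 61 calendar days after 2021/04/14 is 2021/06/14.
The last day of the consultation period: 2021/06/14 + 32 days = 2021/07/16.
The date on which the refund becomes due: 2021/07/16 + 60 days = 2021/09/14.

2021/09/14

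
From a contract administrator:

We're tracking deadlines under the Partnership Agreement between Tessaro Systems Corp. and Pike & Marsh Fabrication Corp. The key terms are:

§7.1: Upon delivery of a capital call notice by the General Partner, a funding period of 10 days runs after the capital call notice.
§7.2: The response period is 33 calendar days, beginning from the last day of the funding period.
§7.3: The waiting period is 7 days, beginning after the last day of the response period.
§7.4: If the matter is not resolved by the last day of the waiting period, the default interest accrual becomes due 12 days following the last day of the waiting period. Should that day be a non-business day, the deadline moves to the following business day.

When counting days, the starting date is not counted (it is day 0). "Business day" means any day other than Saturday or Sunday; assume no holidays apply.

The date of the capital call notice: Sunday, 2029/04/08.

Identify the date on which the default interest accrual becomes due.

Adding 10 calendar days to 2029/04/08 gives 2029/04/18, which is the last day of the funding period.
Adding 33 calendar days to 2029/04/18 gives 2029/05/21, which is the last day of the response period.
The last day of the waiting period: 7 calendar days after 2029/05/21 is 2029/05/28.
The date on which the default interest accrual becomes due: 12 calendar days after 2029/05/28 is 2029/06/09. That falls on a Saturday, so it rolls to the next business day, Monday, 2029/06/11.

2029/06/11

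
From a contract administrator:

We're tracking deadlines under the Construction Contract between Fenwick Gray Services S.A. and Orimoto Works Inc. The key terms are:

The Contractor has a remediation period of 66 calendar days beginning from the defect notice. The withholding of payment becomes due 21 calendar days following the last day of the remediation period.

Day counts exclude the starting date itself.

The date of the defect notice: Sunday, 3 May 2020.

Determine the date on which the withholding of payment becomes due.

29 July 2020

The last day of the remediation period: 66 calendar days after 3 May 2020 is 8 July 2020.
The date on which the withholding of payment becomes due: 21 calendar days after 8 July 2020 is 29 July 2020.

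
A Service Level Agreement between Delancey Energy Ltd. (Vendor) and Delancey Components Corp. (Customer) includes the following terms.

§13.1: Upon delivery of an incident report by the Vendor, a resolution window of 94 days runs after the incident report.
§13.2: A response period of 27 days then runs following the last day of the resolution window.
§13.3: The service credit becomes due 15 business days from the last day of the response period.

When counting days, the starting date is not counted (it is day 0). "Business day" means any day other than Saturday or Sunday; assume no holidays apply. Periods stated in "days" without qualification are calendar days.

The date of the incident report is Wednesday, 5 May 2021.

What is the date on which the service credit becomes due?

The last day of the resolution window: 5 May 2021 + 94 days = 7 August 2021.
The last day of the response period: 7 August 2021 + 27 days = 3 September 2021.
The date on which the service credit becomes due: 15 business days after Friday, 3 September 2021, skipping weekends — Sep 6, Sep 7, Sep 8, Sep 9, …, Sep 22, Sep 23, Sep 24 — lands on Friday, 24 September 2021.

24 September 2021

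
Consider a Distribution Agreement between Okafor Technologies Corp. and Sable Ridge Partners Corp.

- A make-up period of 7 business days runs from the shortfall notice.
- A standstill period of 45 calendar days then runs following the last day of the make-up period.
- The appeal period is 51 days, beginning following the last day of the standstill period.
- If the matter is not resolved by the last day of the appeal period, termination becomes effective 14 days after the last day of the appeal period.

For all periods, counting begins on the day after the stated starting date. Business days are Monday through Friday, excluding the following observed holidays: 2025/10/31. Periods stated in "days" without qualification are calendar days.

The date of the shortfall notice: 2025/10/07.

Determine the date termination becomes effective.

The last day of the make-up period: counting 7 business days from Tuesday, 2025/10/07 (Oct 8, Oct 9, Oct 10, Oct 13, Oct 14, Oct 15, Oct 16, skipping weekends) reaches Thursday, 2025/10/16.
Adding 45 calendar days to 2025/10/16 gives 2025/11/30, which is the last day of the standstill period.
Adding 51 calendar days to 2025/11/30 gives 2026/01/20, which is the last day of the appeal period.
The date termination becomes effective: 2026/01/20 + 14 days = 2026/02/03.

2026/02/03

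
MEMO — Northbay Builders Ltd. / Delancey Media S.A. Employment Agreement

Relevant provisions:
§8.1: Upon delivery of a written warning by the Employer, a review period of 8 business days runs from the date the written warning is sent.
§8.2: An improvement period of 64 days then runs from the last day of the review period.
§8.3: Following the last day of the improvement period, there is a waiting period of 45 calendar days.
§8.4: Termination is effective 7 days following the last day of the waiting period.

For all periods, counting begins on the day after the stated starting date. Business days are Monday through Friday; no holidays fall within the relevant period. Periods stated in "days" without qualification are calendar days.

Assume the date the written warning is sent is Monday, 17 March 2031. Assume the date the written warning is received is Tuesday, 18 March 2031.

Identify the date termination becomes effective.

The last day of the review period: 8 business days after Monday, 17 March 2031, skipping weekends — Mar 18, Mar 19, Mar 20, Mar 21, Mar 24, Mar 25, Mar 26, Mar 27 — lands on Thursday, 27 March 2031.
Adding 64 calendar days to 27 March 2031 gives 30 May 2031, which is the last day of the improvement period.
The last day of the waiting period: 30 May 2031 + 45 days = 14 July 2031.
The date termination becomes effective: 7 calendar days after 14 July 2031 is 21 July 2031.

21 July 2031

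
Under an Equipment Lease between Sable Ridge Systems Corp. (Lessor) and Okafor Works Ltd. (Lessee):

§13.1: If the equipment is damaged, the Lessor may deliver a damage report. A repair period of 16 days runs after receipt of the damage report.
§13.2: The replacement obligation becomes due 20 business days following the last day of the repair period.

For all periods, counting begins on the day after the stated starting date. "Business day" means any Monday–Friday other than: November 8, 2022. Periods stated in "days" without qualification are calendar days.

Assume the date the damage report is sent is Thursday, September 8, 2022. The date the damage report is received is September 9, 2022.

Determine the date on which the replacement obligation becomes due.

The last day of the repair period: 16 calendar days after September 9, 2022 is September 25, 2022.
The date on which the replacement obligation becomes due: 20 business days after Sunday, September 25, 2022, skipping weekends — Sep 26, Sep 27, Sep 28, Sep 29, …, Oct 19, Oct 20, Oct 21 — lands on Friday, October 21, 2022.

October 21, 2022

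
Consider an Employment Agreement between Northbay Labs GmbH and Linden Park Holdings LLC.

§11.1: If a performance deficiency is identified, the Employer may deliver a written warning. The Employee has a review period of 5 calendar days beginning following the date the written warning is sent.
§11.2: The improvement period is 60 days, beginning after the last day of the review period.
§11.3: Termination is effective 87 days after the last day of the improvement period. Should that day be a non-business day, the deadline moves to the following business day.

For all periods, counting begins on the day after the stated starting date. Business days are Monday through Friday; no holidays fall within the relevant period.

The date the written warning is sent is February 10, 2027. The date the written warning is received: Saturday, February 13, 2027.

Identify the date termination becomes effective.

The last day of the review period: 5 calendar days after February 10, 2027 is February 15, 2027.
The last day of the improvement period: 60 calendar days after February 15, 2027 is April 16, 2027.
Adding 87 calendar days to April 16, 2027 gives July 12, 2027, which is the date termination becomes effective. July 12, 2027 is a Monday, so no roll-forward applies.

July 12, 2027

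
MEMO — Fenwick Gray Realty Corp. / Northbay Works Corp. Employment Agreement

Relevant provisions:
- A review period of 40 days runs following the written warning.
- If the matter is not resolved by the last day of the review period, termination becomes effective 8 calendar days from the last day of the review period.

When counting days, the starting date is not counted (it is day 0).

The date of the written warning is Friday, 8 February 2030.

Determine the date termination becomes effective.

Adding 40 calendar days to 8 February 2030 gives 20 March 2030, which is the last day of the review period.
The date termination becomes effective: 8 calendar days after 20 March 2030 is 28 March 2030.

28 March 2030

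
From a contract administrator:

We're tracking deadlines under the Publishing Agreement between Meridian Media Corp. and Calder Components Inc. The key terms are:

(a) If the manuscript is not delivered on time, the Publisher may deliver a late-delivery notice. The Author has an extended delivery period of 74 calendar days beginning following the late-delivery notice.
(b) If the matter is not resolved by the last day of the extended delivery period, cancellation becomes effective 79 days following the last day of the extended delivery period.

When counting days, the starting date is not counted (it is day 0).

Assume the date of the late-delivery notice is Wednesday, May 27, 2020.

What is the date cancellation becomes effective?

Adding 74 calendar days to May 27, 2020 gives Aug 9, 2020, which is the last day of the extended delivery period.
The date cancellation becomes effective: Aug 9, 2020 + 79 days = Oct 27, 2020.

Oct 27, 2020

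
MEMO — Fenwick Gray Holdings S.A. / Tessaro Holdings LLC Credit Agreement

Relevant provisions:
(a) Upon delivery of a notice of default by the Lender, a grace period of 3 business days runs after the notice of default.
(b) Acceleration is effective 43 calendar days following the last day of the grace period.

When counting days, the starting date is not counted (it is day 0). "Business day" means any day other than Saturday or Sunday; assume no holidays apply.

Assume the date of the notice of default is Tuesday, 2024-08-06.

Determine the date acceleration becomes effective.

From Tuesday, 2024-08-06, 3 business days (Aug 7, Aug 8, Aug 9, skipping weekends) brings us to Friday, 2024-08-09, which is the last day of the grace period.
Adding 43 calendar days to 2024-08-09 gives 2024-09-21, which is the date acceleration becomes effective.

2024-09-21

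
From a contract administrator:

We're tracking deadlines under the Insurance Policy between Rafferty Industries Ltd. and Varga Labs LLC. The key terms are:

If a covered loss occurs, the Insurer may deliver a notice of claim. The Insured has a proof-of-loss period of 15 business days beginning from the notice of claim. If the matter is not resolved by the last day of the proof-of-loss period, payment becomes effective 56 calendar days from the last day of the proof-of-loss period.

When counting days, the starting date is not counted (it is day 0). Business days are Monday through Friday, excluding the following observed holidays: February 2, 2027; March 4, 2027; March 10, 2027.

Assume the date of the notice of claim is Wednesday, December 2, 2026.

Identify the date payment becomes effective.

February 17, 2027

The last day of the proof-of-loss period: counting 15 business days from Wednesday, December 2, 2026 (Dec 3, Dec 4, Dec 7, Dec 8, …, Dec 21, Dec 22, Dec 23, skipping weekends) reaches Wednesday, December 23, 2026.
The date payment becomes effective: 56 calendar days after December 23, 2026 is February 17, 2027.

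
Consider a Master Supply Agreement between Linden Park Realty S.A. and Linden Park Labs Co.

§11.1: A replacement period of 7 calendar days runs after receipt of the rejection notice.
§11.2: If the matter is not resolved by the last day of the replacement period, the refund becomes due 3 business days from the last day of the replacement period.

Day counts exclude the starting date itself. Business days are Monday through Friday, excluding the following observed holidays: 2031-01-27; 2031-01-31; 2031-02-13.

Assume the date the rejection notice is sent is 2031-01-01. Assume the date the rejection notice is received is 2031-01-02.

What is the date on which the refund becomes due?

The last day of the replacement period: 7 calendar days after 2031-01-02 is 2031-01-09.
From Thursday, 2031-01-09, 3 business days (Jan 10, Jan 13, Jan 14, skipping weekends) brings us to Tuesday, 2031-01-14, which is the date on which the refund becomes due.

2031-01-14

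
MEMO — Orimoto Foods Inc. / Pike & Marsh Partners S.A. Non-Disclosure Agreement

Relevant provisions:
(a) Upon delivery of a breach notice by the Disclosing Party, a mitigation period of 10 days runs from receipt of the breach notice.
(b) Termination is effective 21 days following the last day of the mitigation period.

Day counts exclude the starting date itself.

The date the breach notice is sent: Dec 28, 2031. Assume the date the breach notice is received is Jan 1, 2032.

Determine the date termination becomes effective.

The last day of the mitigation period: 10 calendar days after Jan 1, 2032 is Jan 11, 2032.
The date termination becomes effective: Jan 11, 2032 + 21 days = Feb 1, 2032.

Feb 1, 2032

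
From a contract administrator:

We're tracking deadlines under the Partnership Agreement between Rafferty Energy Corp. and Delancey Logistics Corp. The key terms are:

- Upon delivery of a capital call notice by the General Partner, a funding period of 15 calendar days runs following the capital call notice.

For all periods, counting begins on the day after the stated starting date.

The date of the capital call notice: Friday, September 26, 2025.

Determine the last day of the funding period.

The last day of the funding period: 15 calendar days after September 26, 2025 is October 11, 2025.

October 11, 2025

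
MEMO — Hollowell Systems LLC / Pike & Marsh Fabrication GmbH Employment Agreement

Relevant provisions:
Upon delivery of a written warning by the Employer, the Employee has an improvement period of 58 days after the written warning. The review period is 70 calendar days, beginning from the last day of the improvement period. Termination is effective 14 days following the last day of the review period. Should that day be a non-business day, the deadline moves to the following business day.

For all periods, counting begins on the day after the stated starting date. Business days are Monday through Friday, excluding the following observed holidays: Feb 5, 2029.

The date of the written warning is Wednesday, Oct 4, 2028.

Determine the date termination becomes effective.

The last day of the improvement period: 58 calendar days after Oct 4, 2028 is Dec 1, 2028.
The last day of the review period: 70 calendar days after Dec 1, 2028 is Feb 9, 2029.
The date termination becomes effective: 14 calendar days after Feb 9, 2029 is Feb 23, 2029. Feb 23, 2029 is a Friday and is not a listed holiday, so no roll-forward applies.

Feb 23, 2029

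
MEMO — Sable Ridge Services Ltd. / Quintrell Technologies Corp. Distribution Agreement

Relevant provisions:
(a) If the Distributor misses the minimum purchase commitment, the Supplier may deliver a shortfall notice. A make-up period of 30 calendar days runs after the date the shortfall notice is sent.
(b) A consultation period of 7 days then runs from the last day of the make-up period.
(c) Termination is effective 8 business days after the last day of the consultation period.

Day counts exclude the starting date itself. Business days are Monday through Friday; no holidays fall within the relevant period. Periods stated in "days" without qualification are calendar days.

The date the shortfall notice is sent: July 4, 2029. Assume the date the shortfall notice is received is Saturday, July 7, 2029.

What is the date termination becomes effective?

Adding 30 calendar days to July 4, 2029 gives August 3, 2029, which is the last day of the make-up period.
Adding 7 calendar days to August 3, 2029 gives August 10, 2029, which is the last day of the consultation period.
From Friday, August 10, 2029, 8 business days (Aug 13, Aug 14, Aug 15, Aug 16, Aug 17, Aug 20, Aug 21, Aug 22, skipping weekends) brings us to Wednesday, August 22, 2029, which is the date termination becomes effective.

August 22, 2029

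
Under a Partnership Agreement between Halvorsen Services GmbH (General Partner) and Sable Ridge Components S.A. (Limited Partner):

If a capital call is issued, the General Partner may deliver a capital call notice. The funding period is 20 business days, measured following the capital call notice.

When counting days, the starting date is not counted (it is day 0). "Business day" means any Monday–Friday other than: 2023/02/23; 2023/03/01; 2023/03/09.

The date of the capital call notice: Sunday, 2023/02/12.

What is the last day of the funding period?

2023/03/15

The last day of the funding period: 20 business days after Sunday, 2023/02/12, skipping weekends and the listed holidays on Feb 23, Mar 1, Mar 9 — Feb 13, Feb 14, Feb 15, Feb 16, …, Mar 13, Mar 14, Mar 15 — lands on Wednesday, 2023/03/15.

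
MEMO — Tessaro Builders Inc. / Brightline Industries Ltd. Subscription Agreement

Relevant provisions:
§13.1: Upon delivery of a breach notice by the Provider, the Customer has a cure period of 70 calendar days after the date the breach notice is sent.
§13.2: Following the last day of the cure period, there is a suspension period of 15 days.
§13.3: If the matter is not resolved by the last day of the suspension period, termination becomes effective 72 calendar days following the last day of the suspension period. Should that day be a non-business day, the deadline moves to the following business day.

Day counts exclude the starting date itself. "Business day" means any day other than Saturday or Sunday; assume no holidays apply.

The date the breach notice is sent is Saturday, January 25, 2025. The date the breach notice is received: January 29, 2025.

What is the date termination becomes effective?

July 1, 2025

The last day of the cure period: January 25, 2025 + 70 days = April 5, 2025.
Adding 15 calendar days to April 5, 2025 gives April 20, 2025, which is the last day of the suspension period.
The date termination becomes effective: 72 calendar days after April 20, 2025 is July 1, 2025. July 1, 2025 is a Tuesday, so no roll-forward applies.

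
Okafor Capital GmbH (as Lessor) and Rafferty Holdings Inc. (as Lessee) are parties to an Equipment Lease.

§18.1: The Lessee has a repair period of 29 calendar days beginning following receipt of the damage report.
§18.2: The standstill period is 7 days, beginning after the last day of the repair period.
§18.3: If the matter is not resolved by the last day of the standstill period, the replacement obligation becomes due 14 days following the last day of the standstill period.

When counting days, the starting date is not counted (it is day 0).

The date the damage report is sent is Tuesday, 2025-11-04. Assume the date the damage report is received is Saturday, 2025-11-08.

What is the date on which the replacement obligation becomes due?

The last day of the repair period: 29 calendar days after 2025-11-08 is 2025-12-07.
The last day of the standstill period: 7 calendar days after 2025-12-07 is 2025-12-14.
The date on which the replacement obligation becomes due: 2025-12-14 + 14 days = 2025-12-28.

2025-12-28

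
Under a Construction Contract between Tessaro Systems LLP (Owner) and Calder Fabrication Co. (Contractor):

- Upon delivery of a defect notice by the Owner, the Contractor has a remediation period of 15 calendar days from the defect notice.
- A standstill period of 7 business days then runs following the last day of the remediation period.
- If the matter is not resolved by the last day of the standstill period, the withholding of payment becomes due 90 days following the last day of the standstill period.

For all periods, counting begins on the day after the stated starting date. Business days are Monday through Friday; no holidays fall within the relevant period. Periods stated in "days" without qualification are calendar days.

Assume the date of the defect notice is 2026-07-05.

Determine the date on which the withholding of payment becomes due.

The last day of the remediation period: 2026-07-05 + 15 days = 2026-07-20.
The last day of the standstill period: counting 7 business days from Monday, 2026-07-20 (Jul 21, Jul 22, Jul 23, Jul 24, Jul 27, Jul 28, Jul 29, skipping weekends) reaches Wednesday, 2026-07-29.
The date on which the withholding of payment becomes due: 2026-07-29 + 90 days = 2026-10-27.

2026-10-27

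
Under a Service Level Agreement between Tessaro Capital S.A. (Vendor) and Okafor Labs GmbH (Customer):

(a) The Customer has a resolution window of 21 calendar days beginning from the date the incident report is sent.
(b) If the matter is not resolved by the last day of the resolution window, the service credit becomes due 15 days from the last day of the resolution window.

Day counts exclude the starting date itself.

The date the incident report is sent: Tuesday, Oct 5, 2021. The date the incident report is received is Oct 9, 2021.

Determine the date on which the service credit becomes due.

Nov 10, 2021

Adding 21 calendar days to Oct 5, 2021 gives Oct 26, 2021, which is the last day of the resolution window.
Adding 15 calendar days to Oct 26, 2021 gives Nov 10, 2021, which is the date on which the service credit becomes due.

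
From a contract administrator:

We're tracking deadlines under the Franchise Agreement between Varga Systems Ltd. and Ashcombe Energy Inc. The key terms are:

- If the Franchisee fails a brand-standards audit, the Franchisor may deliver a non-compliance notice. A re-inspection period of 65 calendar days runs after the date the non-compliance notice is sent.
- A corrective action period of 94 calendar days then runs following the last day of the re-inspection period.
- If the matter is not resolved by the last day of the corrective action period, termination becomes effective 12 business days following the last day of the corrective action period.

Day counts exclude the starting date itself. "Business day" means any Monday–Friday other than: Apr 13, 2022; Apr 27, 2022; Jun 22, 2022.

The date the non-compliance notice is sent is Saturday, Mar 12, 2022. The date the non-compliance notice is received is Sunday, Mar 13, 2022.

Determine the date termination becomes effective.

Sep 5, 2022

The last day of the re-inspection period: 65 calendar days after Mar 12, 2022 is May 16, 2022.
The last day of the corrective action period: May 16, 2022 + 94 days = Aug 18, 2022.
The date termination becomes effective: 12 business days after Thursday, Aug 18, 2022, skipping weekends — Aug 19, Aug 22, Aug 23, Aug 24, …, Sep 1, Sep 2, Sep 5 — lands on Monday, Sep 5, 2022.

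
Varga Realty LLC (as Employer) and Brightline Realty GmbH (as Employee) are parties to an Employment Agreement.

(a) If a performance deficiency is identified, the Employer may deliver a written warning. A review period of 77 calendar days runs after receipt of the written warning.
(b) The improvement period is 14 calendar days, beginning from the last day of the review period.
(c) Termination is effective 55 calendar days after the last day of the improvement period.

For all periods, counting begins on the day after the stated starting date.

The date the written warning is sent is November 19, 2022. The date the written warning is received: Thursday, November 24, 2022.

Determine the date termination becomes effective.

The last day of the review period: November 24, 2022 + 77 days = February 9, 2023.
The last day of the improvement period: February 9, 2023 + 14 days = February 23, 2023.
The date termination becomes effective: February 23, 2023 + 55 days = April 19, 2023.

April 19, 2023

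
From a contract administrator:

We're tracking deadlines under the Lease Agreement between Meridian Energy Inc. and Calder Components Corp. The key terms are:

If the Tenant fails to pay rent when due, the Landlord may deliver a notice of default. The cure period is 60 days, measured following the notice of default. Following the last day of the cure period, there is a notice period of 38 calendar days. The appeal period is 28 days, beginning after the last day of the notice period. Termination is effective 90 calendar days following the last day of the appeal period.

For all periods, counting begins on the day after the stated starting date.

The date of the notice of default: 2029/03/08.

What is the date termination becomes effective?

The last day of the cure period: 2029/03/08 + 60 days = 2029/05/07.
The last day of the notice period: 2029/05/07 + 38 days = 2029/06/14.
The last day of the appeal period: 2029/06/14 + 28 days = 2029/07/12.
The date termination becomes effective: 90 calendar days after 2029/07/12 is 2029/10/10.

2029/10/10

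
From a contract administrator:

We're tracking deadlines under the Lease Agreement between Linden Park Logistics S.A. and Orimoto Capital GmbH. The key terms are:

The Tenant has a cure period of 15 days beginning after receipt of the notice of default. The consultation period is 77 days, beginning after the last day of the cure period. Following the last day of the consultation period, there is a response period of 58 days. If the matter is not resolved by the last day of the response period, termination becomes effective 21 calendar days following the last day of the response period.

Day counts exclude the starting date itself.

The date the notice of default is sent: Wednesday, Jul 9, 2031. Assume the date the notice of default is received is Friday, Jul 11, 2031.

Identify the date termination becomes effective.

Dec 29, 2031

Adding 15 calendar days to Jul 11, 2031 gives Jul 26, 2031, which is the last day of the cure period.
The last day of the consultation period: Jul 26, 2031 + 77 days = Oct 11, 2031.
Adding 58 calendar days to Oct 11, 2031 gives Dec 8, 2031, which is the last day of the response period.
The date termination becomes effective: 21 calendar days after Dec 8, 2031 is Dec 29, 2031.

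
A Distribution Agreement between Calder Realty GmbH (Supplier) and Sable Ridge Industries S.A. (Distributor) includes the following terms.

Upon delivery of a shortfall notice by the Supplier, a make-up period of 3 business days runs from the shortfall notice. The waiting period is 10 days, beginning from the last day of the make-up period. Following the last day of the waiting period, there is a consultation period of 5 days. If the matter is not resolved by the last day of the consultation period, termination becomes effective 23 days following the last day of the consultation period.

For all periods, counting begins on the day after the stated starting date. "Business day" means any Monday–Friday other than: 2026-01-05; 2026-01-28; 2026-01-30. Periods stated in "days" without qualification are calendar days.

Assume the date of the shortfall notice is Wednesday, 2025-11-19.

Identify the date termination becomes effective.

The last day of the make-up period: counting 3 business days from Wednesday, 2025-11-19 (Nov 20, Nov 21, Nov 24, skipping weekends) reaches Monday, 2025-11-24.
The last day of the waiting period: 10 calendar days after 2025-11-24 is 2025-12-04.
Adding 5 calendar days to 2025-12-04 gives 2025-12-09, which is the last day of the consultation period.
The date termination becomes effective: 2025-12-09 + 23 days = 2026-01-01.

2026-01-01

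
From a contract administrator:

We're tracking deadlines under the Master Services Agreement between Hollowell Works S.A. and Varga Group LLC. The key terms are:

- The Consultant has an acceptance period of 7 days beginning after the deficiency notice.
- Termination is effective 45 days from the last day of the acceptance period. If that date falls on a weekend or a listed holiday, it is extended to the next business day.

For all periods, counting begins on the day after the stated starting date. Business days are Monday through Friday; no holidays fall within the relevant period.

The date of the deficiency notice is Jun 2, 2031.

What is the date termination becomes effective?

The last day of the acceptance period: Jun 2, 2031 + 7 days = Jun 9, 2031.
Adding 45 calendar days to Jun 9, 2031 gives Jul 24, 2031, which is the date termination becomes effective. Jul 24, 2031 is a Thursday, so no roll-forward applies.

Jul 24, 2031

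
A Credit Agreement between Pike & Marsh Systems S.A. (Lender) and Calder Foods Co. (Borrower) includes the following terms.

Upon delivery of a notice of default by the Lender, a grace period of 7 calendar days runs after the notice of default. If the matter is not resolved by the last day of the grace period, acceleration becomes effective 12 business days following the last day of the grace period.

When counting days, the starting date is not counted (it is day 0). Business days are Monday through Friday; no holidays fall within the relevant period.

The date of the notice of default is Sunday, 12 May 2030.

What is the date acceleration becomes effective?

Adding 7 calendar days to 12 May 2030 gives 19 May 2030, which is the last day of the grace period.
From Sunday, 19 May 2030, 12 business days (May 20, May 21, May 22, May 23, …, May 31, Jun 3, Jun 4, skipping weekends) brings us to Tuesday, 4 June 2030, which is the date acceleration becomes effective.

4 June 2030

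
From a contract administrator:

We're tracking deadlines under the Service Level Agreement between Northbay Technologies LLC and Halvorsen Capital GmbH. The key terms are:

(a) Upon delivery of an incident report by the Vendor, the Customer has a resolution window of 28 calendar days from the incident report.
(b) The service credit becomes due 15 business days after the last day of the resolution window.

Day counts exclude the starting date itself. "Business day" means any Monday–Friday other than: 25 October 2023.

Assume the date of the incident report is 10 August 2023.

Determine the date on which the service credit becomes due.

28 September 2023

The last day of the resolution window: 10 August 2023 + 28 days = 7 September 2023.
The date on which the service credit becomes due: counting 15 business days from Thursday, 7 September 2023 (Sep 8, Sep 11, Sep 12, Sep 13, …, Sep 26, Sep 27, Sep 28, skipping weekends) reaches Thursday, 28 September 2023.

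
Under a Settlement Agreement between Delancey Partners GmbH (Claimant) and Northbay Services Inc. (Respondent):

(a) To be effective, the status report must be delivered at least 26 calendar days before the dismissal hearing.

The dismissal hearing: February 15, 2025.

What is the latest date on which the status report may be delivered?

Counting back 26 calendar days from February 15, 2025 gives January 20, 2025.

January 20, 2025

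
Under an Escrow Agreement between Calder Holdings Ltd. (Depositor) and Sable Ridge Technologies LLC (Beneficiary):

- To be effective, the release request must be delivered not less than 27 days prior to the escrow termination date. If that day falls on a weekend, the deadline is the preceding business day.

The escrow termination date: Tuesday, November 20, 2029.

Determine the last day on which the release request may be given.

October 24, 2029

November 20, 2029 minus 27 days is October 24, 2029. That is a Wednesday, so no adjustment is needed.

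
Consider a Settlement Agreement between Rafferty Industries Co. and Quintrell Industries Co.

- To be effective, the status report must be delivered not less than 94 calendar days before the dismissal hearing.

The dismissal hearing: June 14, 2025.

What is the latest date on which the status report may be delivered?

March 12, 2025

Counting back 94 calendar days from June 14, 2025 gives March 12, 2025.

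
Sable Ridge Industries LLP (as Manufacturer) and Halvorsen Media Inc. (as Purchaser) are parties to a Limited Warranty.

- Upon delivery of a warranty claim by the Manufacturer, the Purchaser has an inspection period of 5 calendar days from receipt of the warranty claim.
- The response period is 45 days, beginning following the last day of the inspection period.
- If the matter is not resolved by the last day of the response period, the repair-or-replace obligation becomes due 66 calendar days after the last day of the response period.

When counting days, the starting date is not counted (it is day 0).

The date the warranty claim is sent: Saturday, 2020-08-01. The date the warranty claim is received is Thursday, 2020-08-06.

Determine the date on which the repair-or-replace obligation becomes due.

2020-11-30

Adding 5 calendar days to 2020-08-06 gives 2020-08-11, which is the last day of the inspection period.
Adding 45 calendar days to 2020-08-11 gives 2020-09-25, which is the last day of the response period.
The date on which the repair-or-replace obligation becomes due: 2020-09-25 + 66 days = 2020-11-30.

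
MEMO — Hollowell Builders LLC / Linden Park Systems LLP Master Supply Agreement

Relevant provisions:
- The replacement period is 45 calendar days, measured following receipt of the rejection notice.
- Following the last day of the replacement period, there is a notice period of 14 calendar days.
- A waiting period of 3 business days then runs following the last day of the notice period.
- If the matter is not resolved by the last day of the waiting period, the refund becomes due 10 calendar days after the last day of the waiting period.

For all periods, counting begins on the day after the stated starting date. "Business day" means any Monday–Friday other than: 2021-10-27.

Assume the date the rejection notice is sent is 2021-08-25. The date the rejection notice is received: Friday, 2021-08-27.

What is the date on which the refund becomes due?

The last day of the replacement period: 45 calendar days after 2021-08-27 is 2021-10-11.
The last day of the notice period: 2021-10-11 + 14 days = 2021-10-25.
The last day of the waiting period: counting 3 business days from Monday, 2021-10-25 (Oct 26, Oct 28, Oct 29, skipping weekends and the listed holiday on Oct 27) reaches Friday, 2021-10-29.
The date on which the refund becomes due: 2021-10-29 + 10 days = 2021-11-08.

2021-11-08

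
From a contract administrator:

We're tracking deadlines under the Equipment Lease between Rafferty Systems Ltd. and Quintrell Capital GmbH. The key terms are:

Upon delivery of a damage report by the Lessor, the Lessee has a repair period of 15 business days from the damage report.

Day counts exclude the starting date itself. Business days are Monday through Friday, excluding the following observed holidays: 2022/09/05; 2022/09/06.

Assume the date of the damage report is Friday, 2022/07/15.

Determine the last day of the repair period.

2022/08/05

The last day of the repair period: 15 business days after Friday, 2022/07/15, skipping weekends — Jul 18, Jul 19, Jul 20, Jul 21, …, Aug 3, Aug 4, Aug 5 — lands on Friday, 2022/08/05.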